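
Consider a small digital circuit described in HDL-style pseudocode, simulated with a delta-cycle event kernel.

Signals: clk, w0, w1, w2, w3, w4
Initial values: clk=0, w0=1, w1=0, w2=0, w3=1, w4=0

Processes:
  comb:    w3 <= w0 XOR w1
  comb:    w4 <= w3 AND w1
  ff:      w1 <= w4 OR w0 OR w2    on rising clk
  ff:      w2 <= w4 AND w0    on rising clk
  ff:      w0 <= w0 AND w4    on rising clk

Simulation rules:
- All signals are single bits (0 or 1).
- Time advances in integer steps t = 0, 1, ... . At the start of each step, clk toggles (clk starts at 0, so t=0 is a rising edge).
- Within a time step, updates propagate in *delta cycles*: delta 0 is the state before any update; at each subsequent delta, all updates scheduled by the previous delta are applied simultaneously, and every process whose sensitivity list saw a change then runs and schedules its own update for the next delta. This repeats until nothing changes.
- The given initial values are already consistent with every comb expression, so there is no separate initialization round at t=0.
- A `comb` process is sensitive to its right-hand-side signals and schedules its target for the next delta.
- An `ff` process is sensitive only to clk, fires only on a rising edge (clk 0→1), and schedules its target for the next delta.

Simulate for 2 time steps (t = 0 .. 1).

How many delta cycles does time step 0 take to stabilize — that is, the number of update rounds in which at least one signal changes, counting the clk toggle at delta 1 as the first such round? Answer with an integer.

t0.Δ0 w2=0 w4=0 w3=1 clk=0 w0=1 w1=0
t0.Δ1 w2=0 w4=0 w3=1 clk=1 w0=1 w1=0
t0.Δ2 w2=0 w4=0 w3=1 clk=1 w0=0 w1=1
t0.Δ3 w2=0 w4=1 w3=1 clk=1 w0=0 w1=1
t1.Δ0 w2=0 w4=1 w3=1 clk=1 w0=0 w1=1
t1.Δ1 w2=0 w4=1 w3=1 clk=0 w0=0 w1=1

3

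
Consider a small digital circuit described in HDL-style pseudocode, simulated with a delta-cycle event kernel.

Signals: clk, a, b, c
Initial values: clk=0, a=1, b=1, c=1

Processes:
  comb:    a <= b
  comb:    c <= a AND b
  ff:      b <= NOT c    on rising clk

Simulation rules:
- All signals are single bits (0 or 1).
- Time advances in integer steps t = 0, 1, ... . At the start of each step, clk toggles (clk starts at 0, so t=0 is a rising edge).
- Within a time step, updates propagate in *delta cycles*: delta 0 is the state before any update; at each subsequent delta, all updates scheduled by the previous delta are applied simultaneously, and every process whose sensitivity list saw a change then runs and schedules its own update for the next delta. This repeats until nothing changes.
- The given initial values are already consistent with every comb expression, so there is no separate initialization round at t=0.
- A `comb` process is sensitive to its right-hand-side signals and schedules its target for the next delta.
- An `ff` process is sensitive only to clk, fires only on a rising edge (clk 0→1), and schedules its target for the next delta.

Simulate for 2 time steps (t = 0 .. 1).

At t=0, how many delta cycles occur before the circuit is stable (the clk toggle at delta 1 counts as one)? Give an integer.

3

[bits: b,clk,a,c]
t=0: Δ0=1011 Δ1=1111 Δ2=0111 Δ3=0100 | 3Δ
t=1: Δ0=0100 Δ1=0000 | 1Δ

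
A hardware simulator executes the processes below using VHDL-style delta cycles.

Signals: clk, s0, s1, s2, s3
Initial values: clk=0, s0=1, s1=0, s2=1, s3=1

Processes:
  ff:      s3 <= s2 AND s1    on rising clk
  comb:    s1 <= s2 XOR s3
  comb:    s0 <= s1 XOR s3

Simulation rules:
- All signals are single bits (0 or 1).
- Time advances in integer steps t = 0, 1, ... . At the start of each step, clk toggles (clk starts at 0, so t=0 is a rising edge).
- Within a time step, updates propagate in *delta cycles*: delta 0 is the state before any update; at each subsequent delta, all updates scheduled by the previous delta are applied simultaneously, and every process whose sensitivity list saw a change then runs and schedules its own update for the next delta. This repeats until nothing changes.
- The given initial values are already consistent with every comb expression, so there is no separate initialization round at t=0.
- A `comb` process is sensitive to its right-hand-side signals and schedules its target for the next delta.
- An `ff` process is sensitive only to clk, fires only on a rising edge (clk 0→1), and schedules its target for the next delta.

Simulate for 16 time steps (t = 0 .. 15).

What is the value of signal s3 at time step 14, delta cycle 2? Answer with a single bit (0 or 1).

t=0 Δ0: s1=0 s0=1 s2=1 s3=1 clk=0
  Δ1: clk:0→1
  Δ2: s3:1→0
  Δ3: s1:0→1, s0:1→0
  Δ4: s0:0→1
  (4Δ to stable)
t=1 Δ0: s1=1 s0=1 s2=1 s3=0 clk=1
  Δ1: clk:1→0
  (1Δ to stable)
t=2 Δ0: s1=1 s0=1 s2=1 s3=0 clk=0
  Δ1: clk:0→1
  Δ2: s3:0→1
  Δ3: s1:1→0, s0:1→0
  Δ4: s0:0→1
  (4Δ to stable)
t=3 Δ0: s1=0 s0=1 s2=1 s3=1 clk=1
  Δ1: clk:1→0
  (1Δ to stable)
t=4 Δ0: s1=0 s0=1 s2=1 s3=1 clk=0
  Δ1: clk:0→1
  Δ2: s3:1→0
  Δ3: s1:0→1, s0:1→0
  Δ4: s0:0→1
  (4Δ to stable)
t=5 Δ0: s1=1 s0=1 s2=1 s3=0 clk=1
  Δ1: clk:1→0
  (1Δ to stable)
t=6 Δ0: s1=1 s0=1 s2=1 s3=0 clk=0
  Δ1: clk:0→1
  Δ2: s3:0→1
  Δ3: s1:1→0, s0:1→0
  Δ4: s0:0→1
  (4Δ to stable)
t=7 Δ0: s1=0 s0=1 s2=1 s3=1 clk=1
  Δ1: clk:1→0
  (1Δ to stable)
t=8 Δ0: s1=0 s0=1 s2=1 s3=1 clk=0
  Δ1: clk:0→1
  Δ2: s3:1→0
  Δ3: s1:0→1, s0:1→0
  Δ4: s0:0→1
  (4Δ to stable)
t=9 Δ0: s1=1 s0=1 s2=1 s3=0 clk=1
  Δ1: clk:1→0
  (1Δ to stable)
t=10 Δ0: s1=1 s0=1 s2=1 s3=0 clk=0
  Δ1: clk:0→1
  Δ2: s3:0→1
  Δ3: s1:1→0, s0:1→0
  Δ4: s0:0→1
  (4Δ to stable)
t=11 Δ0: s1=0 s0=1 s2=1 s3=1 clk=1
  Δ1: clk:1→0
  (1Δ to stable)
t=12 Δ0: s1=0 s0=1 s2=1 s3=1 clk=0
  Δ1: clk:0→1
  Δ2: s3:1→0
  Δ3: s1:0→1, s0:1→0
  Δ4: s0:0→1
  (4Δ to stable)
t=13 Δ0: s1=1 s0=1 s2=1 s3=0 clk=1
  Δ1: clk:1→0
  (1Δ to stable)
t=14 Δ0: s1=1 s0=1 s2=1 s3=0 clk=0
  Δ1: clk:0→1
  Δ2: s3:0→1
  Δ3: s1:1→0, s0:1→0
  Δ4: s0:0→1
  (4Δ to stable)
t=15 Δ0: s1=0 s0=1 s2=1 s3=1 clk=1
  Δ1: clk:1→0
  (1Δ to stable)

1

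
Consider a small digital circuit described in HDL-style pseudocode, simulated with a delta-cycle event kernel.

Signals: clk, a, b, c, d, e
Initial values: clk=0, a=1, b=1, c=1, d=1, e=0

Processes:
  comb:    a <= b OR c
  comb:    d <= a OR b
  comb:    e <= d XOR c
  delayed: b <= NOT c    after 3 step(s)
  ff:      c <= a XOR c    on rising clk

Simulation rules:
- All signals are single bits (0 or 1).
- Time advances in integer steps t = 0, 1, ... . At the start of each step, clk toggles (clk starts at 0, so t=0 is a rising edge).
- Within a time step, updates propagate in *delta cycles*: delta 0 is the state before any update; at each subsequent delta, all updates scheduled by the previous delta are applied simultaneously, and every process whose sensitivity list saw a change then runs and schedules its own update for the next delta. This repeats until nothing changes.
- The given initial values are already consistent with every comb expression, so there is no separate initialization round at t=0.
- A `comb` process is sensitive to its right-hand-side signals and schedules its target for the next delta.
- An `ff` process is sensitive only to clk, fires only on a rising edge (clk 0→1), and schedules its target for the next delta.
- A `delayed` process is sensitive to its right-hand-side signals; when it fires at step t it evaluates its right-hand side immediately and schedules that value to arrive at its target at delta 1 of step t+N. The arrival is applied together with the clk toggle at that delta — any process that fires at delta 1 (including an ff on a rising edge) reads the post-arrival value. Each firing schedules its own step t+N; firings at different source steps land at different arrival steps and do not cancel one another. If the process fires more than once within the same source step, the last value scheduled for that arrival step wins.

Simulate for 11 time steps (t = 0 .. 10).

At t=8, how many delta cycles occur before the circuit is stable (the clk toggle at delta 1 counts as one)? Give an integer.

3

t=0 Δ0: b=1 e=0 clk=0 c=1 d=1 a=1
  Δ1: clk:0→1
  Δ2: c:1→0
  Δ3: e:0→1
  (3Δ to stable)
t=1 Δ0: b=1 e=1 clk=1 c=0 d=1 a=1
  Δ1: clk:1→0
  (1Δ to stable)
t=2 Δ0: b=1 e=1 clk=0 c=0 d=1 a=1
  Δ1: clk:0→1
  Δ2: c:0→1
  Δ3: e:1→0
  (3Δ to stable)
t=3 Δ0: b=1 e=0 clk=1 c=1 d=1 a=1
  Δ1: clk:1→0
  (1Δ to stable)
t=4 Δ0: b=1 e=0 clk=0 c=1 d=1 a=1
  Δ1: clk:0→1
  Δ2: c:1→0
  Δ3: e:0→1
  (3Δ to stable)
t=5 Δ0: b=1 e=1 clk=1 c=0 d=1 a=1
  Δ1: b:1→0, clk:1→0
  Δ2: a:1→0
  Δ3: d:1→0
  Δ4: e:1→0
  (4Δ to stable)
t=6 Δ0: b=0 e=0 clk=0 c=0 d=0 a=0
  Δ1: clk:0→1
  (1Δ to stable)
t=7 Δ0: b=0 e=0 clk=1 c=0 d=0 a=0
  Δ1: b:0→1, clk:1→0
  Δ2: d:0→1, a:0→1
  Δ3: e:0→1
  (3Δ to stable)
t=8 Δ0: b=1 e=1 clk=0 c=0 d=1 a=1
  Δ1: clk:0→1
  Δ2: c:0→1
  Δ3: e:1→0
  (3Δ to stable)
t=9 Δ0: b=1 e=0 clk=1 c=1 d=1 a=1
  Δ1: clk:1→0
  (1Δ to stable)
t=10 Δ0: b=1 e=0 clk=0 c=1 d=1 a=1
  Δ1: clk:0→1
  Δ2: c:1→0
  Δ3: e:0→1
  (3Δ to stable)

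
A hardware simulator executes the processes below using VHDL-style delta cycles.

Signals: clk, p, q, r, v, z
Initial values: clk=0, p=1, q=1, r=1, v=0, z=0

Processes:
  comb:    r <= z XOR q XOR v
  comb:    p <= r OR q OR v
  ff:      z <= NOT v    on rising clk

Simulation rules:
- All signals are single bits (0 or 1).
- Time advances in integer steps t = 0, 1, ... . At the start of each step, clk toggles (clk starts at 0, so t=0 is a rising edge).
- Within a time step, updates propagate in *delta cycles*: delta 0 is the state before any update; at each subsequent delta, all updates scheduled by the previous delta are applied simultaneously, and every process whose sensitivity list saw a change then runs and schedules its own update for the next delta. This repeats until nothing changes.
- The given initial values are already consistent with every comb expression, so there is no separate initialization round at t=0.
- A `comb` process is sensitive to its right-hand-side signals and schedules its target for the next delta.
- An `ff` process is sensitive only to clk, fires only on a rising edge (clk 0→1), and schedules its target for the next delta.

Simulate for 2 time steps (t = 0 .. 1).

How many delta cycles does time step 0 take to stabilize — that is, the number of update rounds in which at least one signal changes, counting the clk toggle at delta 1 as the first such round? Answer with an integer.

3

t0.Δ0 v=0 q=1 clk=0 r=1 p=1 z=0
t0.Δ1 v=0 q=1 clk=1 r=1 p=1 z=0
t0.Δ2 v=0 q=1 clk=1 r=1 p=1 z=1
t0.Δ3 v=0 q=1 clk=1 r=0 p=1 z=1
t1.Δ0 v=0 q=1 clk=1 r=0 p=1 z=1
t1.Δ1 v=0 q=1 clk=0 r=0 p=1 z=1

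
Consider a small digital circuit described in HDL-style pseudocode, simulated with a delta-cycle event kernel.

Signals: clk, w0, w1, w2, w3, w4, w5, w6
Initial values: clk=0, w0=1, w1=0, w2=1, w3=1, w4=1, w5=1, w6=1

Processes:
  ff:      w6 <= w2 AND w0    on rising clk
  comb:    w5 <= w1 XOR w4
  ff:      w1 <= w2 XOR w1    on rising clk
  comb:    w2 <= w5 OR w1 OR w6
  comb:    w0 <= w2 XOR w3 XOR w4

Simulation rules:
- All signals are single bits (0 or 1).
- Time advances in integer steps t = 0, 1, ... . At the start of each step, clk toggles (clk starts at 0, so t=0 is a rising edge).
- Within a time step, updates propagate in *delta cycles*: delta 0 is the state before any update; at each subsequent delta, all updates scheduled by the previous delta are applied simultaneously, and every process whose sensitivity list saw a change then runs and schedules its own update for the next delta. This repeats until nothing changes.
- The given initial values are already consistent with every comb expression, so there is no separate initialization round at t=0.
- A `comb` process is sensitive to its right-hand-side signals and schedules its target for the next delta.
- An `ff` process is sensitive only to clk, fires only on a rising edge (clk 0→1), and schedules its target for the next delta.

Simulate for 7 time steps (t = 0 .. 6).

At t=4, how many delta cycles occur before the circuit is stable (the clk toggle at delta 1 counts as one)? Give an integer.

t0.Δ0 clk=0 w3=1 w0=1 w6=1 w1=0 w4=1 w2=1 w5=1
t0.Δ1 clk=1 w3=1 w0=1 w6=1 w1=0 w4=1 w2=1 w5=1
t0.Δ2 clk=1 w3=1 w0=1 w6=1 w1=1 w4=1 w2=1 w5=1
t0.Δ3 clk=1 w3=1 w0=1 w6=1 w1=1 w4=1 w2=1 w5=0
t1.Δ0 clk=1 w3=1 w0=1 w6=1 w1=1 w4=1 w2=1 w5=0
t1.Δ1 clk=0 w3=1 w0=1 w6=1 w1=1 w4=1 w2=1 w5=0
t2.Δ0 clk=0 w3=1 w0=1 w6=1 w1=1 w4=1 w2=1 w5=0
t2.Δ1 clk=1 w3=1 w0=1 w6=1 w1=1 w4=1 w2=1 w5=0
t2.Δ2 clk=1 w3=1 w0=1 w6=1 w1=0 w4=1 w2=1 w5=0
t2.Δ3 clk=1 w3=1 w0=1 w6=1 w1=0 w4=1 w2=1 w5=1
t3.Δ0 clk=1 w3=1 w0=1 w6=1 w1=0 w4=1 w2=1 w5=1
t3.Δ1 clk=0 w3=1 w0=1 w6=1 w1=0 w4=1 w2=1 w5=1
t4.Δ0 clk=0 w3=1 w0=1 w6=1 w1=0 w4=1 w2=1 w5=1
t4.Δ1 clk=1 w3=1 w0=1 w6=1 w1=0 w4=1 w2=1 w5=1
t4.Δ2 clk=1 w3=1 w0=1 w6=1 w1=1 w4=1 w2=1 w5=1
t4.Δ3 clk=1 w3=1 w0=1 w6=1 w1=1 w4=1 w2=1 w5=0
t5.Δ0 clk=1 w3=1 w0=1 w6=1 w1=1 w4=1 w2=1 w5=0
t5.Δ1 clk=0 w3=1 w0=1 w6=1 w1=1 w4=1 w2=1 w5=0
t6.Δ0 clk=0 w3=1 w0=1 w6=1 w1=1 w4=1 w2=1 w5=0
t6.Δ1 clk=1 w3=1 w0=1 w6=1 w1=1 w4=1 w2=1 w5=0
t6.Δ2 clk=1 w3=1 w0=1 w6=1 w1=0 w4=1 w2=1 w5=0
t6.Δ3 clk=1 w3=1 w0=1 w6=1 w1=0 w4=1 w2=1 w5=1

3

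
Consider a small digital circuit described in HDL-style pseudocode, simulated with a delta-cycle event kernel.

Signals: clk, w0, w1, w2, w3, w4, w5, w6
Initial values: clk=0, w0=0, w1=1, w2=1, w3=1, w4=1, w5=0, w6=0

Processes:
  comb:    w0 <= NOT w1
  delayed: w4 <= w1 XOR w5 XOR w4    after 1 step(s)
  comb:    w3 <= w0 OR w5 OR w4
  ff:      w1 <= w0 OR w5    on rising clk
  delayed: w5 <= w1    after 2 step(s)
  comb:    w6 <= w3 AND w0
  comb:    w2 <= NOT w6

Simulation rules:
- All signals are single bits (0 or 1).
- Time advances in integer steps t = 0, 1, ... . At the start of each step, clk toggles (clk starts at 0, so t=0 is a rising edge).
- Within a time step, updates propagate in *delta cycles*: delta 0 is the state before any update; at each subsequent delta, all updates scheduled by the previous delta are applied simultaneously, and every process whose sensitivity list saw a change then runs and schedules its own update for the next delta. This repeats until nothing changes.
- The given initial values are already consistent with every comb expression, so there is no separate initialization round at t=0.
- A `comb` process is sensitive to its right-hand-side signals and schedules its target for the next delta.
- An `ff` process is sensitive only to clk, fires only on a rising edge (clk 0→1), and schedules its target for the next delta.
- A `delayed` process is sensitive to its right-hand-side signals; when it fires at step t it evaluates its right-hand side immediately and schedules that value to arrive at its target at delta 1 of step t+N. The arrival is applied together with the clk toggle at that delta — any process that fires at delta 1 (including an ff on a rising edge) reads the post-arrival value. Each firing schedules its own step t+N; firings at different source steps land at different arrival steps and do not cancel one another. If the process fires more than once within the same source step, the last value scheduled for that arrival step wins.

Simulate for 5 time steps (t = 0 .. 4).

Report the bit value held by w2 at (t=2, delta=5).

t0.Δ0 w1=1 w2=1 clk=0 w3=1 w5=0 w6=0 w4=1 w0=0
t0.Δ1 w1=1 w2=1 clk=1 w3=1 w5=0 w6=0 w4=1 w0=0
t0.Δ2 w1=0 w2=1 clk=1 w3=1 w5=0 w6=0 w4=1 w0=0
t0.Δ3 w1=0 w2=1 clk=1 w3=1 w5=0 w6=0 w4=1 w0=1
t0.Δ4 w1=0 w2=1 clk=1 w3=1 w5=0 w6=1 w4=1 w0=1
t0.Δ5 w1=0 w2=0 clk=1 w3=1 w5=0 w6=1 w4=1 w0=1
t1.Δ0 w1=0 w2=0 clk=1 w3=1 w5=0 w6=1 w4=1 w0=1
t1.Δ1 w1=0 w2=0 clk=0 w3=1 w5=0 w6=1 w4=1 w0=1
t2.Δ0 w1=0 w2=0 clk=0 w3=1 w5=0 w6=1 w4=1 w0=1
t2.Δ1 w1=0 w2=0 clk=1 w3=1 w5=0 w6=1 w4=1 w0=1
t2.Δ2 w1=1 w2=0 clk=1 w3=1 w5=0 w6=1 w4=1 w0=1
t2.Δ3 w1=1 w2=0 clk=1 w3=1 w5=0 w6=1 w4=1 w0=0
t2.Δ4 w1=1 w2=0 clk=1 w3=1 w5=0 w6=0 w4=1 w0=0
t2.Δ5 w1=1 w2=1 clk=1 w3=1 w5=0 w6=0 w4=1 w0=0
t3.Δ0 w1=1 w2=1 clk=1 w3=1 w5=0 w6=0 w4=1 w0=0
t3.Δ1 w1=1 w2=1 clk=0 w3=1 w5=0 w6=0 w4=0 w0=0
t3.Δ2 w1=1 w2=1 clk=0 w3=0 w5=0 w6=0 w4=0 w0=0
t4.Δ0 w1=1 w2=1 clk=0 w3=0 w5=0 w6=0 w4=0 w0=0
t4.Δ1 w1=1 w2=1 clk=1 w3=0 w5=1 w6=0 w4=1 w0=0
t4.Δ2 w1=1 w2=1 clk=1 w3=1 w5=1 w6=0 w4=1 w0=0

1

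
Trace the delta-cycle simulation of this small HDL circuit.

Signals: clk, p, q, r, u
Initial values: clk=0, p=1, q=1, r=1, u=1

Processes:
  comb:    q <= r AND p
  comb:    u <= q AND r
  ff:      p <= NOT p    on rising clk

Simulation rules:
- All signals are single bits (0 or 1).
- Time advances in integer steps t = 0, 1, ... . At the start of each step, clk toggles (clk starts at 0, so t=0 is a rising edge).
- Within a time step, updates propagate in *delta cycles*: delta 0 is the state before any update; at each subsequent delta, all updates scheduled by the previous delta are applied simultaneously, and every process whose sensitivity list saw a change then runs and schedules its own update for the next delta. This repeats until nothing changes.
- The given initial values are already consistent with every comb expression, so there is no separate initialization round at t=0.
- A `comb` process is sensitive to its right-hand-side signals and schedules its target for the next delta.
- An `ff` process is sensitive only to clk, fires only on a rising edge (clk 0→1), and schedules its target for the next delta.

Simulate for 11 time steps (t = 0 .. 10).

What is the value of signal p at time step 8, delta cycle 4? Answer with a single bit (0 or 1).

0

t=0 Δ0: u=1 q=1 clk=0 r=1 p=1
  Δ1: clk:0→1
  Δ2: p:1→0
  Δ3: q:1→0
  Δ4: u:1→0
  (4Δ to stable)
t=1 Δ0: u=0 q=0 clk=1 r=1 p=0
  Δ1: clk:1→0
  (1Δ to stable)
t=2 Δ0: u=0 q=0 clk=0 r=1 p=0
  Δ1: clk:0→1
  Δ2: p:0→1
  Δ3: q:0→1
  Δ4: u:0→1
  (4Δ to stable)
t=3 Δ0: u=1 q=1 clk=1 r=1 p=1
  Δ1: clk:1→0
  (1Δ to stable)
t=4 Δ0: u=1 q=1 clk=0 r=1 p=1
  Δ1: clk:0→1
  Δ2: p:1→0
  Δ3: q:1→0
  Δ4: u:1→0
  (4Δ to stable)
t=5 Δ0: u=0 q=0 clk=1 r=1 p=0
  Δ1: clk:1→0
  (1Δ to stable)
t=6 Δ0: u=0 q=0 clk=0 r=1 p=0
  Δ1: clk:0→1
  Δ2: p:0→1
  Δ3: q:0→1
  Δ4: u:0→1
  (4Δ to stable)
t=7 Δ0: u=1 q=1 clk=1 r=1 p=1
  Δ1: clk:1→0
  (1Δ to stable)
t=8 Δ0: u=1 q=1 clk=0 r=1 p=1
  Δ1: clk:0→1
  Δ2: p:1→0
  Δ3: q:1→0
  Δ4: u:1→0
  (4Δ to stable)
t=9 Δ0: u=0 q=0 clk=1 r=1 p=0
  Δ1: clk:1→0
  (1Δ to stable)
t=10 Δ0: u=0 q=0 clk=0 r=1 p=0
  Δ1: clk:0→1
  Δ2: p:0→1
  Δ3: q:0→1
  Δ4: u:0→1
  (4Δ to stable)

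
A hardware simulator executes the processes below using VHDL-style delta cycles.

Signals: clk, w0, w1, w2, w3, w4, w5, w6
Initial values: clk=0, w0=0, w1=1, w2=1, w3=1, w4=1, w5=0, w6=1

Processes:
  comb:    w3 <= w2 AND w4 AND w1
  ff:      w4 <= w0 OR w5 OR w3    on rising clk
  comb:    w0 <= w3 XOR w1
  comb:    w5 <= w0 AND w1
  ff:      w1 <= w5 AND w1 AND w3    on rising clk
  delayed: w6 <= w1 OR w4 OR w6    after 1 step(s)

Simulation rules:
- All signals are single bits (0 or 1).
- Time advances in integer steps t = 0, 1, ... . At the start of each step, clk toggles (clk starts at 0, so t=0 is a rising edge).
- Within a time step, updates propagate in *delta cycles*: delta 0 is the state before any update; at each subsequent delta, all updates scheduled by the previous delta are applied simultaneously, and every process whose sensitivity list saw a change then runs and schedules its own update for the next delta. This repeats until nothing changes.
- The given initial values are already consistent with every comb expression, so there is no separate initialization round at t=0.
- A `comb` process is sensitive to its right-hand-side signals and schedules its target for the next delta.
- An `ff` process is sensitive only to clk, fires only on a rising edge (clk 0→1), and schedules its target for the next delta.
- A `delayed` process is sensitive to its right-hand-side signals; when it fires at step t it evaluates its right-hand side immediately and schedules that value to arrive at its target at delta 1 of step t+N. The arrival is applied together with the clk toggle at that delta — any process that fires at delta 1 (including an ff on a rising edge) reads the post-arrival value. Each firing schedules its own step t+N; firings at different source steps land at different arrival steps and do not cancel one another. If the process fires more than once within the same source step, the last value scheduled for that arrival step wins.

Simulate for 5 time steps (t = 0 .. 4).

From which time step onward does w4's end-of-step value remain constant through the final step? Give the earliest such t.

t=0 Δ0: w6=1 w3=1 clk=0 w2=1 w1=1 w5=0 w4=1 w0=0
  Δ1: clk:0→1
  Δ2: w1:1→0
  Δ3: w3:1→0, w0:0→1
  Δ4: w0:1→0
  (4Δ to stable)
t=1 Δ0: w6=1 w3=0 clk=1 w2=1 w1=0 w5=0 w4=1 w0=0
  Δ1: clk:1→0
  (1Δ to stable)
t=2 Δ0: w6=1 w3=0 clk=0 w2=1 w1=0 w5=0 w4=1 w0=0
  Δ1: clk:0→1
  Δ2: w4:1→0
  (2Δ to stable)
t=3 Δ0: w6=1 w3=0 clk=1 w2=1 w1=0 w5=0 w4=0 w0=0
  Δ1: clk:1→0
  (1Δ to stable)
t=4 Δ0: w6=1 w3=0 clk=0 w2=1 w1=0 w5=0 w4=0 w0=0
  Δ1: clk:0→1
  (1Δ to stable)

2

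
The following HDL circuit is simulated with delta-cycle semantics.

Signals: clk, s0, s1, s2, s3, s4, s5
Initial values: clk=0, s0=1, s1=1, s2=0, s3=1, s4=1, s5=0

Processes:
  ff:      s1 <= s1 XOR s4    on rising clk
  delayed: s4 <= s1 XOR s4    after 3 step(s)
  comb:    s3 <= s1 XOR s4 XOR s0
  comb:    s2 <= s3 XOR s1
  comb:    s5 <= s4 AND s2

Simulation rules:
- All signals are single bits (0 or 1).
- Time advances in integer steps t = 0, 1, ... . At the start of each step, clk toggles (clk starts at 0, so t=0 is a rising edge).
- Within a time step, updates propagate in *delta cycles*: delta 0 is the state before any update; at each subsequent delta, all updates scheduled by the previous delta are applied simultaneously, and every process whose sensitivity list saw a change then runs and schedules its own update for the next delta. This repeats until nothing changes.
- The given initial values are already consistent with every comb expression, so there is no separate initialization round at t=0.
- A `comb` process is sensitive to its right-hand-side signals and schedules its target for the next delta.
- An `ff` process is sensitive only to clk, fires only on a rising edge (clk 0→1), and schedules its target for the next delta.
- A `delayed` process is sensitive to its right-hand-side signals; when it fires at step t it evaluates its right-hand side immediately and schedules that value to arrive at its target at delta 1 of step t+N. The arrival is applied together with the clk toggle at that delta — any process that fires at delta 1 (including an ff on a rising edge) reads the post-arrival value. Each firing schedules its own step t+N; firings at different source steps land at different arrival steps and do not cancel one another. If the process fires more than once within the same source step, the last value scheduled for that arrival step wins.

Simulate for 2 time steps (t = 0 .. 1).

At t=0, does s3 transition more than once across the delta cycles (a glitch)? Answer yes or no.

no

[bits: s2,s5,clk,s3,s0,s4,s1]
t=0: Δ0=0001111 Δ1=0011111 Δ2=0011110 Δ3=1010110 Δ4=0110110 Δ5=0010110 | 5Δ
t=1: Δ0=0010110 Δ1=0000110 | 1Δ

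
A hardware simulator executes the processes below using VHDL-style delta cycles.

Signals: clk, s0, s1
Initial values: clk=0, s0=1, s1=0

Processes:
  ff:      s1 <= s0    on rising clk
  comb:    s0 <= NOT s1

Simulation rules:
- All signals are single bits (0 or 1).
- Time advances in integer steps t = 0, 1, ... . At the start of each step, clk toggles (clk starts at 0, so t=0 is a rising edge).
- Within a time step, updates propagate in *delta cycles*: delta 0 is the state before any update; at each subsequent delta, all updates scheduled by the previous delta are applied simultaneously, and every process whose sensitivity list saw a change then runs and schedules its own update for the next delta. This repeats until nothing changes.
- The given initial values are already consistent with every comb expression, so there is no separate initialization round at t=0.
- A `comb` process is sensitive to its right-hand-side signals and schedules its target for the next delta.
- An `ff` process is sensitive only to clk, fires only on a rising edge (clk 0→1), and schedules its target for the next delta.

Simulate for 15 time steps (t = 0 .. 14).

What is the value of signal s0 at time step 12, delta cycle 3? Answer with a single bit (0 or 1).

0

t=0 Δ0: s0=1 clk=0 s1=0
  Δ1: clk:0→1
  Δ2: s1:0→1
  Δ3: s0:1→0
  (3Δ to stable)
t=1 Δ0: s0=0 clk=1 s1=1
  Δ1: clk:1→0
  (1Δ to stable)
t=2 Δ0: s0=0 clk=0 s1=1
  Δ1: clk:0→1
  Δ2: s1:1→0
  Δ3: s0:0→1
  (3Δ to stable)
t=3 Δ0: s0=1 clk=1 s1=0
  Δ1: clk:1→0
  (1Δ to stable)
t=4 Δ0: s0=1 clk=0 s1=0
  Δ1: clk:0→1
  Δ2: s1:0→1
  Δ3: s0:1→0
  (3Δ to stable)
t=5 Δ0: s0=0 clk=1 s1=1
  Δ1: clk:1→0
  (1Δ to stable)
t=6 Δ0: s0=0 clk=0 s1=1
  Δ1: clk:0→1
  Δ2: s1:1→0
  Δ3: s0:0→1
  (3Δ to stable)
t=7 Δ0: s0=1 clk=1 s1=0
  Δ1: clk:1→0
  (1Δ to stable)
t=8 Δ0: s0=1 clk=0 s1=0
  Δ1: clk:0→1
  Δ2: s1:0→1
  Δ3: s0:1→0
  (3Δ to stable)
t=9 Δ0: s0=0 clk=1 s1=1
  Δ1: clk:1→0
  (1Δ to stable)
t=10 Δ0: s0=0 clk=0 s1=1
  Δ1: clk:0→1
  Δ2: s1:1→0
  Δ3: s0:0→1
  (3Δ to stable)
t=11 Δ0: s0=1 clk=1 s1=0
  Δ1: clk:1→0
  (1Δ to stable)
t=12 Δ0: s0=1 clk=0 s1=0
  Δ1: clk:0→1
  Δ2: s1:0→1
  Δ3: s0:1→0
  (3Δ to stable)
t=13 Δ0: s0=0 clk=1 s1=1
  Δ1: clk:1→0
  (1Δ to stable)
t=14 Δ0: s0=0 clk=0 s1=1
  Δ1: clk:0→1
  Δ2: s1:1→0
  Δ3: s0:0→1
  (3Δ to stable)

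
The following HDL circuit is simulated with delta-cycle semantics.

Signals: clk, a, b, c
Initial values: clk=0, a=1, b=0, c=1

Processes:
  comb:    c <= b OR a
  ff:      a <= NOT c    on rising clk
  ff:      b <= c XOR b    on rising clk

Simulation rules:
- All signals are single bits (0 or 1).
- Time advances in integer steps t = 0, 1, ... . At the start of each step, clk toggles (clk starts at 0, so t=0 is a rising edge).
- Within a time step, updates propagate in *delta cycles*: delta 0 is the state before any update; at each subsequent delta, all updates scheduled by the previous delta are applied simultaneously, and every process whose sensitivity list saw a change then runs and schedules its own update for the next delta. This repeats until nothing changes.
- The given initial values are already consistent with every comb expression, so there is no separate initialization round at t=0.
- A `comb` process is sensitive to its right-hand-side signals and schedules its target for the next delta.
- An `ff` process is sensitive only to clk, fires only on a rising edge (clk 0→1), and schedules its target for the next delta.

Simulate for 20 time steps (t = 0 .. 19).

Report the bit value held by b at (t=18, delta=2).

t0.Δ0 clk=0 b=0 a=1 c=1
t0.Δ1 clk=1 b=0 a=1 c=1
t0.Δ2 clk=1 b=1 a=0 c=1
t1.Δ0 clk=1 b=1 a=0 c=1
t1.Δ1 clk=0 b=1 a=0 c=1
t2.Δ0 clk=0 b=1 a=0 c=1
t2.Δ1 clk=1 b=1 a=0 c=1
t2.Δ2 clk=1 b=0 a=0 c=1
t2.Δ3 clk=1 b=0 a=0 c=0
t3.Δ0 clk=1 b=0 a=0 c=0
t3.Δ1 clk=0 b=0 a=0 c=0
t4.Δ0 clk=0 b=0 a=0 c=0
t4.Δ1 clk=1 b=0 a=0 c=0
t4.Δ2 clk=1 b=0 a=1 c=0
t4.Δ3 clk=1 b=0 a=1 c=1
t5.Δ0 clk=1 b=0 a=1 c=1
t5.Δ1 clk=0 b=0 a=1 c=1
t6.Δ0 clk=0 b=0 a=1 c=1
t6.Δ1 clk=1 b=0 a=1 c=1
t6.Δ2 clk=1 b=1 a=0 c=1
t7.Δ0 clk=1 b=1 a=0 c=1
t7.Δ1 clk=0 b=1 a=0 c=1
t8.Δ0 clk=0 b=1 a=0 c=1
t8.Δ1 clk=1 b=1 a=0 c=1
t8.Δ2 clk=1 b=0 a=0 c=1
t8.Δ3 clk=1 b=0 a=0 c=0
t9.Δ0 clk=1 b=0 a=0 c=0
t9.Δ1 clk=0 b=0 a=0 c=0
t10.Δ0 clk=0 b=0 a=0 c=0
t10.Δ1 clk=1 b=0 a=0 c=0
t10.Δ2 clk=1 b=0 a=1 c=0
t10.Δ3 clk=1 b=0 a=1 c=1
t11.Δ0 clk=1 b=0 a=1 c=1
t11.Δ1 clk=0 b=0 a=1 c=1
t12.Δ0 clk=0 b=0 a=1 c=1
t12.Δ1 clk=1 b=0 a=1 c=1
t12.Δ2 clk=1 b=1 a=0 c=1
t13.Δ0 clk=1 b=1 a=0 c=1
t13.Δ1 clk=0 b=1 a=0 c=1
t14.Δ0 clk=0 b=1 a=0 c=1
t14.Δ1 clk=1 b=1 a=0 c=1
t14.Δ2 clk=1 b=0 a=0 c=1
t14.Δ3 clk=1 b=0 a=0 c=0
t15.Δ0 clk=1 b=0 a=0 c=0
t15.Δ1 clk=0 b=0 a=0 c=0
t16.Δ0 clk=0 b=0 a=0 c=0
t16.Δ1 clk=1 b=0 a=0 c=0
t16.Δ2 clk=1 b=0 a=1 c=0
t16.Δ3 clk=1 b=0 a=1 c=1
t17.Δ0 clk=1 b=0 a=1 c=1
t17.Δ1 clk=0 b=0 a=1 c=1
t18.Δ0 clk=0 b=0 a=1 c=1
t18.Δ1 clk=1 b=0 a=1 c=1
t18.Δ2 clk=1 b=1 a=0 c=1
t19.Δ0 clk=1 b=1 a=0 c=1
t19.Δ1 clk=0 b=1 a=0 c=1

1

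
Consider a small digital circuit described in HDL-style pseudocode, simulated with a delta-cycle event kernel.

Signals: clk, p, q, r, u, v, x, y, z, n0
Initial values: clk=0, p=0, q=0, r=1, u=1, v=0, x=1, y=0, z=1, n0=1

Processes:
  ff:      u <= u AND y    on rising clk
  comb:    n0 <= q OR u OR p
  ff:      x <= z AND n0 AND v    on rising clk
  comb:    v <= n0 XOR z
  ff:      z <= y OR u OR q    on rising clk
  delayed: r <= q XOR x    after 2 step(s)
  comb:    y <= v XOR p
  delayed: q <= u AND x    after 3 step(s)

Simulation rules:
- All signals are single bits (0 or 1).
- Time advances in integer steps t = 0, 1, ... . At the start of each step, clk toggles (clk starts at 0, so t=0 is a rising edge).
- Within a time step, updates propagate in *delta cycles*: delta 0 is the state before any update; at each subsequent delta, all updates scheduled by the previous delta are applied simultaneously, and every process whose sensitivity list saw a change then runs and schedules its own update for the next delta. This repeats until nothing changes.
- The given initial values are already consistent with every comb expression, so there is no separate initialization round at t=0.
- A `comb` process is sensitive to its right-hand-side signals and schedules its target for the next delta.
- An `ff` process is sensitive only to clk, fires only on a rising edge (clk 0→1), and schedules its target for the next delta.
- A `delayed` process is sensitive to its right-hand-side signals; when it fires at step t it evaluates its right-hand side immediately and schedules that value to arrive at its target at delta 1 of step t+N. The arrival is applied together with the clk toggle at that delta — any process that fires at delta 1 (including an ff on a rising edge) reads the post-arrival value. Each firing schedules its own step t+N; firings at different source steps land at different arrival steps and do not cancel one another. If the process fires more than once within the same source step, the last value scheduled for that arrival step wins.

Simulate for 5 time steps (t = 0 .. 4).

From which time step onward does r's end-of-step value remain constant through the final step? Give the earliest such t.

2

t0.Δ0 u=1 p=0 y=0 z=1 n0=1 x=1 v=0 r=1 clk=0 q=0
t0.Δ1 u=1 p=0 y=0 z=1 n0=1 x=1 v=0 r=1 clk=1 q=0
t0.Δ2 u=0 p=0 y=0 z=1 n0=1 x=0 v=0 r=1 clk=1 q=0
t0.Δ3 u=0 p=0 y=0 z=1 n0=0 x=0 v=0 r=1 clk=1 q=0
t0.Δ4 u=0 p=0 y=0 z=1 n0=0 x=0 v=1 r=1 clk=1 q=0
t0.Δ5 u=0 p=0 y=1 z=1 n0=0 x=0 v=1 r=1 clk=1 q=0
t1.Δ0 u=0 p=0 y=1 z=1 n0=0 x=0 v=1 r=1 clk=1 q=0
t1.Δ1 u=0 p=0 y=1 z=1 n0=0 x=0 v=1 r=1 clk=0 q=0
t2.Δ0 u=0 p=0 y=1 z=1 n0=0 x=0 v=1 r=1 clk=0 q=0
t2.Δ1 u=0 p=0 y=1 z=1 n0=0 x=0 v=1 r=0 clk=1 q=0
t3.Δ0 u=0 p=0 y=1 z=1 n0=0 x=0 v=1 r=0 clk=1 q=0
t3.Δ1 u=0 p=0 y=1 z=1 n0=0 x=0 v=1 r=0 clk=0 q=0
t4.Δ0 u=0 p=0 y=1 z=1 n0=0 x=0 v=1 r=0 clk=0 q=0
t4.Δ1 u=0 p=0 y=1 z=1 n0=0 x=0 v=1 r=0 clk=1 q=0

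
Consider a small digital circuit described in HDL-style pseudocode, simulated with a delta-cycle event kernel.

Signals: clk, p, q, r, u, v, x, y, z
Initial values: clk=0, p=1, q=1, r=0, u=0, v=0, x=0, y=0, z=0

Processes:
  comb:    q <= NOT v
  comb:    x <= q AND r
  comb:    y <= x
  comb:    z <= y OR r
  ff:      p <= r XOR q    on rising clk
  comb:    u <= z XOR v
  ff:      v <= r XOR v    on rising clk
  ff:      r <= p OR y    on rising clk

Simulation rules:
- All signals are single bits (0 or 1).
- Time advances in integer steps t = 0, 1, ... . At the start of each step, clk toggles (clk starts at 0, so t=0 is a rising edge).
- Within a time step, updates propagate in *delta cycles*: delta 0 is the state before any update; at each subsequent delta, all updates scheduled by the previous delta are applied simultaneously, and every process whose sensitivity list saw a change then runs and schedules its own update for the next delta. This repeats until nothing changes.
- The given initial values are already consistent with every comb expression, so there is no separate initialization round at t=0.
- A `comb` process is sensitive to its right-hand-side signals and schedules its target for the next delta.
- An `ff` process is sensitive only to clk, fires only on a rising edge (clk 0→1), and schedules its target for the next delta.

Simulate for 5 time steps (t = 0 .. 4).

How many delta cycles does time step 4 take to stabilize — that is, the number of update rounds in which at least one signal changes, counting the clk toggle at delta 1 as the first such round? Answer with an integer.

4

t=0 Δ0: y=0 x=0 r=0 clk=0 z=0 v=0 p=1 q=1 u=0
  Δ1: clk:0→1
  Δ2: r:0→1
  Δ3: x:0→1, z:0→1
  Δ4: y:0→1, u:0→1
  (4Δ to stable)
t=1 Δ0: y=1 x=1 r=1 clk=1 z=1 v=0 p=1 q=1 u=1
  Δ1: clk:1→0
  (1Δ to stable)
t=2 Δ0: y=1 x=1 r=1 clk=0 z=1 v=0 p=1 q=1 u=1
  Δ1: clk:0→1
  Δ2: v:0→1, p:1→0
  Δ3: q:1→0, u:1→0
  Δ4: x:1→0
  Δ5: y:1→0
  (5Δ to stable)
t=3 Δ0: y=0 x=0 r=1 clk=1 z=1 v=1 p=0 q=0 u=0
  Δ1: clk:1→0
  (1Δ to stable)
t=4 Δ0: y=0 x=0 r=1 clk=0 z=1 v=1 p=0 q=0 u=0
  Δ1: clk:0→1
  Δ2: r:1→0, v:1→0, p:0→1
  Δ3: z:1→0, q:0→1, u:0→1
  Δ4: u:1→0
  (4Δ to stable)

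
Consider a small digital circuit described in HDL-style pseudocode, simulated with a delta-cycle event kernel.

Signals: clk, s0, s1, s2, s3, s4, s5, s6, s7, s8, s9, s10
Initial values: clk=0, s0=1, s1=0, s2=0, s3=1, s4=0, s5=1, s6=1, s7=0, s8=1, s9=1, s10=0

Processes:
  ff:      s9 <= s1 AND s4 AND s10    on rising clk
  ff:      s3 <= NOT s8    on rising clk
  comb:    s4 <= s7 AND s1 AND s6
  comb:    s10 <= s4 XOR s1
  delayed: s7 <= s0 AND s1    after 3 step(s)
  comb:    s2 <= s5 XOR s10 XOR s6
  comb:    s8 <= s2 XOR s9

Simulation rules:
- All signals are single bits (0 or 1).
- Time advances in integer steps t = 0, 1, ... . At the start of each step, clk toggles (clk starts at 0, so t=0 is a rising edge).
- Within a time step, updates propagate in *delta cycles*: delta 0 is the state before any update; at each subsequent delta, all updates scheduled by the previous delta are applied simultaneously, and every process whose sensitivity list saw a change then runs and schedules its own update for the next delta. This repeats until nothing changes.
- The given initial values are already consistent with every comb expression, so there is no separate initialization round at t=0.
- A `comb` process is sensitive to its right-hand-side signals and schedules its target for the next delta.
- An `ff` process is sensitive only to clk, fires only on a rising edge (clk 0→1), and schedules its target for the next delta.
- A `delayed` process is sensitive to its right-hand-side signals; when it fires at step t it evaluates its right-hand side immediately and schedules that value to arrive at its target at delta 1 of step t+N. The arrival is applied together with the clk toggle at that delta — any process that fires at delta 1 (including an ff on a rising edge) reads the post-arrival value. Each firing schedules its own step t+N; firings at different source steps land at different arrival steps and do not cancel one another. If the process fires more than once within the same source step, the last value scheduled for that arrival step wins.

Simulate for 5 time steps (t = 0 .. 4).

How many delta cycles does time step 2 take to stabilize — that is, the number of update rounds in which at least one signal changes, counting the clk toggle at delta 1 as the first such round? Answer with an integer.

2

[bits: s10,s8,clk,s2,s0,s3,s7,s4,s1,s5,s9,s6]
t=0: Δ0=010011000111 Δ1=011011000111 Δ2=011010000101 Δ3=001010000101 | 3Δ
t=1: Δ0=001010000101 Δ1=000010000101 | 1Δ
t=2: Δ0=000010000101 Δ1=001010000101 Δ2=001011000101 | 2Δ
t=3: Δ0=001011000101 Δ1=000011000101 | 1Δ
t=4: Δ0=000011000101 Δ1=001011000101 | 1Δ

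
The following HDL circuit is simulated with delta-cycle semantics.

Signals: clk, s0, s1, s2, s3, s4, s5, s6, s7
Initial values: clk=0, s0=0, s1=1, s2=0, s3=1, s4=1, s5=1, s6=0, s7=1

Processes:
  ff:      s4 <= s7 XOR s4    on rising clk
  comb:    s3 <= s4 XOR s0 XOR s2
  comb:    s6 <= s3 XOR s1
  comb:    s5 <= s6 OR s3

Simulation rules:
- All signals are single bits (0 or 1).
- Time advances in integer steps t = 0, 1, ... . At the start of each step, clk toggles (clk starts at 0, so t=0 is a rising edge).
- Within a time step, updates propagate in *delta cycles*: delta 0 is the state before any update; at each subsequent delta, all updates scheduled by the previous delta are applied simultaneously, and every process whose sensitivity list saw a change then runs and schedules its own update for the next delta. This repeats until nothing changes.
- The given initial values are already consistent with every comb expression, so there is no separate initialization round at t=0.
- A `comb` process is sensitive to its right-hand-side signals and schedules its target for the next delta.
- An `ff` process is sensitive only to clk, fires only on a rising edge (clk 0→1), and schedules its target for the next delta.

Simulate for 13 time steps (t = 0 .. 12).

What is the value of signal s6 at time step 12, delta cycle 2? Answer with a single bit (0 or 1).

[bits: s1,s5,clk,s7,s0,s2,s6,s3,s4]
t=0: Δ0=110100011 Δ1=111100011 Δ2=111100010 Δ3=111100000 Δ4=101100100 Δ5=111100100 | 5Δ
t=1: Δ0=111100100 Δ1=110100100 | 1Δ
t=2: Δ0=110100100 Δ1=111100100 Δ2=111100101 Δ3=111100111 Δ4=111100011 | 4Δ
t=3: Δ0=111100011 Δ1=110100011 | 1Δ
t=4: Δ0=110100011 Δ1=111100011 Δ2=111100010 Δ3=111100000 Δ4=101100100 Δ5=111100100 | 5Δ
t=5: Δ0=111100100 Δ1=110100100 | 1Δ
t=6: Δ0=110100100 Δ1=111100100 Δ2=111100101 Δ3=111100111 Δ4=111100011 | 4Δ
t=7: Δ0=111100011 Δ1=110100011 | 1Δ
t=8: Δ0=110100011 Δ1=111100011 Δ2=111100010 Δ3=111100000 Δ4=101100100 Δ5=111100100 | 5Δ
t=9: Δ0=111100100 Δ1=110100100 | 1Δ
t=10: Δ0=110100100 Δ1=111100100 Δ2=111100101 Δ3=111100111 Δ4=111100011 | 4Δ
t=11: Δ0=111100011 Δ1=110100011 | 1Δ
t=12: Δ0=110100011 Δ1=111100011 Δ2=111100010 Δ3=111100000 Δ4=101100100 Δ5=111100100 | 5Δ

0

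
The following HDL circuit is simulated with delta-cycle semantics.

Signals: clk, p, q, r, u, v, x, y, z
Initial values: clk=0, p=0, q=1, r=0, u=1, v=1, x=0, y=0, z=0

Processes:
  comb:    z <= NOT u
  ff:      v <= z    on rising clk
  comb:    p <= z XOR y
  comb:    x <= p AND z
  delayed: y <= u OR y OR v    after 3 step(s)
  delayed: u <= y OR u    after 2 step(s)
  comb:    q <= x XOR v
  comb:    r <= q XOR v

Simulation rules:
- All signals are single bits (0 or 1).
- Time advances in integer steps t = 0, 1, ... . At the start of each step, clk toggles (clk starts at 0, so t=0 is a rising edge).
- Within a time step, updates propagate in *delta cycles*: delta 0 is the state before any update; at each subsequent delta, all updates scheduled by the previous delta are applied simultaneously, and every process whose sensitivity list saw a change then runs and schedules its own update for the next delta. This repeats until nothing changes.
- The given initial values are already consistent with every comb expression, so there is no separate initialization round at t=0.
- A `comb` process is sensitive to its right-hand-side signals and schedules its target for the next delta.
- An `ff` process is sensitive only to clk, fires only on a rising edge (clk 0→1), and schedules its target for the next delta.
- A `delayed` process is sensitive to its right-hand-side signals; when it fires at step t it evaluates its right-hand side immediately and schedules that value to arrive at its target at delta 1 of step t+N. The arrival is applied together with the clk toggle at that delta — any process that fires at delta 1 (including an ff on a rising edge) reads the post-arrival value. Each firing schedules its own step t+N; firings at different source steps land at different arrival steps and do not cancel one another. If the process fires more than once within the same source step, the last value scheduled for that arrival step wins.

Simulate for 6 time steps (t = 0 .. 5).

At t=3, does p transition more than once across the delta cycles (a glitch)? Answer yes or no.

[bits: u,z,y,v,clk,r,p,q,x]
t=0: Δ0=100100010 Δ1=100110010 Δ2=100010010 Δ3=100011000 Δ4=100010000 | 4Δ
t=1: Δ0=100010000 Δ1=100000000 | 1Δ
t=2: Δ0=100000000 Δ1=100010000 | 1Δ
t=3: Δ0=100010000 Δ1=101000000 Δ2=101000100 | 2Δ
t=4: Δ0=101000100 Δ1=101010100 | 1Δ
t=5: Δ0=101010100 Δ1=101000100 | 1Δ

no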